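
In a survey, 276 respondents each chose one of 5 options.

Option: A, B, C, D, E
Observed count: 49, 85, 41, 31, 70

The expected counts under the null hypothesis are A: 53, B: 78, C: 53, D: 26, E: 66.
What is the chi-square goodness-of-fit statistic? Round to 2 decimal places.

A: (49 − 53)²/53 = 16/53 = 0.302
B: (85 − 78)²/78 = 49/78 = 0.628
C: (41 − 53)²/53 = 144/53 = 2.717
D: (31 − 26)²/26 = 25/26 = 0.962
E: (70 − 66)²/66 = 16/66 = 0.242
Sum = 4.85

4.85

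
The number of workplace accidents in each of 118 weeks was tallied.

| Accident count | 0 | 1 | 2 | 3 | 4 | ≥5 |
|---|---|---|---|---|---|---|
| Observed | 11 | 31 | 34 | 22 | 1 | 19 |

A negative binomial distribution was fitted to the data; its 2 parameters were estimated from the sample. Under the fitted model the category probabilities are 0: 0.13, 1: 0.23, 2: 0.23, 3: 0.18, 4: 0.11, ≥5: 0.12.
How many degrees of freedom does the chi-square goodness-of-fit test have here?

There are k = 6 categories and 2 parameters estimated from the data, so df = 6 − 1 − 2 = 3.

3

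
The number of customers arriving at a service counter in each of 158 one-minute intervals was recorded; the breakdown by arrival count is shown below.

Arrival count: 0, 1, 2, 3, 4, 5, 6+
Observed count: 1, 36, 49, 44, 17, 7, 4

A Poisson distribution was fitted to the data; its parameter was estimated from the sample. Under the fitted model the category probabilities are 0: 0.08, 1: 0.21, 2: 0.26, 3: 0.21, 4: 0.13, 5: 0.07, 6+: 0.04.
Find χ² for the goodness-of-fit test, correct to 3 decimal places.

Expected counts E_i = n·p_i: 158×0.08 = 12.64, 158×0.21 = 33.18, 158×0.26 = 41.08, 158×0.21 = 33.18, 158×0.13 = 20.54, 158×0.07 = 11.06, 158×0.04 = 6.32.
χ² = (1−12.64)²/12.64 + (36−33.18)²/33.18 + (49−41.08)²/41.08 + (44−33.18)²/33.18 + (17−20.54)²/20.54 + (7−11.06)²/11.06 + (4−6.32)²/6.32
   = 10.7191 + 0.2397 + 1.5269 + 3.5284 + 0.6101 + 1.4904 + 0.8516
Sum = 18.966

18.966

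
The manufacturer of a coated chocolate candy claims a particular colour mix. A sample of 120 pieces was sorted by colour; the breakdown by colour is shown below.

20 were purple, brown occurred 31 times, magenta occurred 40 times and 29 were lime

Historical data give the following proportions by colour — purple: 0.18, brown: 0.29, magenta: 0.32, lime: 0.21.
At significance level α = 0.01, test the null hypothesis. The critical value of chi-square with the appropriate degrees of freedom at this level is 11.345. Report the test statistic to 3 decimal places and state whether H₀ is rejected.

1.173; do not reject

Expected counts E_i = n·p_i: 120×0.18 = 21.6, 120×0.29 = 34.8, 120×0.32 = 38.4, 120×0.21 = 25.2.
cat          O        E   (O−E)²/E
purple      20     21.6     0.1185
brown       31     34.8     0.4149
magenta     40     38.4     0.0667
lime        29     25.2     0.5730
Sum = 1.173
df = 3. Since 1.173 < 11.345, we do not reject H₀.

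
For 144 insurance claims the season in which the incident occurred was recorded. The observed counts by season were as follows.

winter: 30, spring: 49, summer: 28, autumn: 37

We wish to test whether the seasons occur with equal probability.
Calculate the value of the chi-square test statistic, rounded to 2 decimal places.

Expected count for each of the 4 categories: 144/4 = 36.
winter: (30 − 36)²/36 = 36/36 = 1.000
spring: (49 − 36)²/36 = 169/36 = 4.694
summer: (28 − 36)²/36 = 64/36 = 1.778
autumn: (37 − 36)²/36 = 1/36 = 0.028
Sum = 7.50

7.50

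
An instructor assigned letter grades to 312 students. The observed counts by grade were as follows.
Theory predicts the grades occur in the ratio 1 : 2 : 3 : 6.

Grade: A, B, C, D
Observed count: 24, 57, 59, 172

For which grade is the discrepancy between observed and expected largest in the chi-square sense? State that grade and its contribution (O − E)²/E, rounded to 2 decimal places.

Ratio total = 12. Expected counts: 312×1/12 = 26, 312×2/12 = 52, 312×3/12 = 78, 312×6/12 = 156.
A: (24 − 26)²/26 = 4/26 = 0.154
B: (57 − 52)²/52 = 25/52 = 0.481
C: (59 − 78)²/78 = 361/78 = 4.628
D: (172 − 156)²/156 = 256/156 = 1.641
The largest term is for C: 4.63.

C, 4.63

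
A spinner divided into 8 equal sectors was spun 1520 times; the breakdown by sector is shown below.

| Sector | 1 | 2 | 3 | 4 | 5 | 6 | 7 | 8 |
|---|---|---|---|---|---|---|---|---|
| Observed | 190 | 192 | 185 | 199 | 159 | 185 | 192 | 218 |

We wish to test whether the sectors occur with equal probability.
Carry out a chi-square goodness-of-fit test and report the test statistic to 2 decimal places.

9.92

Under H₀ each category has probability 1/8, so each expected count is 1520/8 = 190.
cat         O        E   (O−E)²/E
1         190      190      0.000
2         192      190      0.021
3         185      190      0.132
4         199      190      0.426
5         159      190      5.058
6         185      190      0.132
7         192      190      0.021
8         218      190      4.126
Sum = 9.92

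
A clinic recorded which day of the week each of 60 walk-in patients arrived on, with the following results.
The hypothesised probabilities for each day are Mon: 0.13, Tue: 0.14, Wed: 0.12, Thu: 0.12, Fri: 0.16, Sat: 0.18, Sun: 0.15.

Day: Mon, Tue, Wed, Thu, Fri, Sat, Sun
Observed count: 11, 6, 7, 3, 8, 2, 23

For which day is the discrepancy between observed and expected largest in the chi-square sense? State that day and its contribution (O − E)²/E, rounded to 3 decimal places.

Expected counts E_i = n·p_i: 60×0.13 = 7.8, 60×0.14 = 8.4, 60×0.12 = 7.2, 60×0.12 = 7.2, 60×0.16 = 9.6, 60×0.18 = 10.8, 60×0.15 = 9.
Mon: (11 − 7.8)²/7.8 = 10.24/7.8 = 1.3128
Tue: (6 − 8.4)²/8.4 = 5.76/8.4 = 0.6857
Wed: (7 − 7.2)²/7.2 = 0.04/7.2 = 0.0056
Thu: (3 − 7.2)²/7.2 = 17.64/7.2 = 2.4500
Fri: (8 − 9.6)²/9.6 = 2.56/9.6 = 0.2667
Sat: (2 − 10.8)²/10.8 = 77.44/10.8 = 7.1704
Sun: (23 − 9)²/9 = 196/9 = 21.7778
The largest term is for Sun: 21.778.

Sun, 21.778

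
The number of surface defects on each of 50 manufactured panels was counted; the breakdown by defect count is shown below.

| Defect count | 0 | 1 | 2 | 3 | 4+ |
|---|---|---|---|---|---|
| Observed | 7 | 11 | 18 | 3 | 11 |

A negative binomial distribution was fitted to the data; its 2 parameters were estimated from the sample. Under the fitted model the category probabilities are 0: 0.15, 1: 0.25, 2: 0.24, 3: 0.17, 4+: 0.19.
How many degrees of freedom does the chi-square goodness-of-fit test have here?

There are k = 5 categories and 2 parameters estimated from the data, so df = 5 − 1 − 2 = 2.

2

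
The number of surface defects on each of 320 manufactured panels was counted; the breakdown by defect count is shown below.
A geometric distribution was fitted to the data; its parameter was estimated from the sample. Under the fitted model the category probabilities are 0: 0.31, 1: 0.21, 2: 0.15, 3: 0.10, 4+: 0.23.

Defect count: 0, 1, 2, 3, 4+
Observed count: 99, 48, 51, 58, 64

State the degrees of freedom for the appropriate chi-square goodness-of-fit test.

There are k = 5 categories and 1 parameter estimated from the data, so df = 5 − 1 − 1 = 3.

3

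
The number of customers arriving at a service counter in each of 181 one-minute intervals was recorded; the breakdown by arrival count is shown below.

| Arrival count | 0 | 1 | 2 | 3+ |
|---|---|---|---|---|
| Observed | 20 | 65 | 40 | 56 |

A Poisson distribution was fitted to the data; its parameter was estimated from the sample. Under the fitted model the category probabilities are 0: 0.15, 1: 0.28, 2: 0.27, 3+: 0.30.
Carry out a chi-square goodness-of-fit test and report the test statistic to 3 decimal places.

Expected counts E_i = n·p_i: 181×0.15 = 27.15, 181×0.28 = 50.68, 181×0.27 = 48.87, 181×0.30 = 54.3.
cat         O        E   (O−E)²/E
0          20    27.15     1.8830
1          65    50.68     4.0462
2          40    48.87     1.6099
3+         56     54.3     0.0532
Sum = 7.592

7.592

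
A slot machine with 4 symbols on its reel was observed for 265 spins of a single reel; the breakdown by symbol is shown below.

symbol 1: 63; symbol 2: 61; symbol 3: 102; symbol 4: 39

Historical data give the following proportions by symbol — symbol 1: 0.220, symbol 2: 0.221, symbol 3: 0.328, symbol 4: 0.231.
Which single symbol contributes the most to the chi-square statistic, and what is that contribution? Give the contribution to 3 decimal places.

symbol 4, 8.062

Expected counts E_i = n·p_i: 265×0.220 = 58.3, 265×0.221 = 58.565, 265×0.328 = 86.92, 265×0.231 = 61.215.
cat           O        E   (O−E)²/E
symbol 1     63     58.3     0.3789
symbol 2     61   58.565     0.1012
symbol 3    102    86.92     2.6163
symbol 4     39   61.215     8.0619
The largest term is for symbol 4: 8.062.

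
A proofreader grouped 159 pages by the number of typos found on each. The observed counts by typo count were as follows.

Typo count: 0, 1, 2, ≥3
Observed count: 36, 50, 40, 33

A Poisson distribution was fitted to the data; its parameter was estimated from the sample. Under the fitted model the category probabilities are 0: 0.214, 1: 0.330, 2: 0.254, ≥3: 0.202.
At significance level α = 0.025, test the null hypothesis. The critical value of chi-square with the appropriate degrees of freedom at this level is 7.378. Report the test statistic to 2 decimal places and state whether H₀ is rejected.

0.26; do not reject

Expected counts E_i = n·p_i: 159×0.214 = 34.026, 159×0.330 = 52.47, 159×0.254 = 40.386, 159×0.202 = 32.118.
cat         O        E   (O−E)²/E
0          36   34.026      0.115
1          50    52.47      0.116
2          40   40.386      0.004
≥3         33   32.118      0.024
Sum = 0.26
df = 2. Since 0.26 < 7.378, we do not reject H₀.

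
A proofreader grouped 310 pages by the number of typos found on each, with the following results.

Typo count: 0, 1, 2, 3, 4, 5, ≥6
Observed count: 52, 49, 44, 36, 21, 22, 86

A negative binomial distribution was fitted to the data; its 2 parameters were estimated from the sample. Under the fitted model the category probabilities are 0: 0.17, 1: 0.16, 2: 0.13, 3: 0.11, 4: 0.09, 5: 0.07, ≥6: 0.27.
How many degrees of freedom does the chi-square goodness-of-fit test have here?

4

There are k = 7 categories and 2 parameters estimated from the data, so df = 7 − 1 − 2 = 4.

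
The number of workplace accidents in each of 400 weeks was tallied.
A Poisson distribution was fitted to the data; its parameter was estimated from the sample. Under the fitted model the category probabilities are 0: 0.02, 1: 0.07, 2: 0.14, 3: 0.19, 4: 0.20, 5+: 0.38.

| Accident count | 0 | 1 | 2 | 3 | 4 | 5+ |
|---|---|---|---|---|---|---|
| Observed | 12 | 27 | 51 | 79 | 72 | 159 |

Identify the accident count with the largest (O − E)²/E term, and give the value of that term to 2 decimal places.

0, 2.00

Expected counts E_i = n·p_i: 400×0.02 = 8, 400×0.07 = 28, 400×0.14 = 56, 400×0.19 = 76, 400×0.20 = 80, 400×0.38 = 152.
0: (12 − 8)²/8 = 16/8 = 2.000
1: (27 − 28)²/28 = 1/28 = 0.036
2: (51 − 56)²/56 = 25/56 = 0.446
3: (79 − 76)²/76 = 9/76 = 0.118
4: (72 − 80)²/80 = 64/80 = 0.800
5+: (159 − 152)²/152 = 49/152 = 0.322
The largest term is for 0: 2.00.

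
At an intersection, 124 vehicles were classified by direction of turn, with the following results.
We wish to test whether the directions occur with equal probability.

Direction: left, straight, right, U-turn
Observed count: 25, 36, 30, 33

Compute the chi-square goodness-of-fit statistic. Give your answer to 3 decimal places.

Expected count for each of the 4 categories: 124/4 = 31.
χ² = (25−31)²/31 + (36−31)²/31 + (30−31)²/31 + (33−31)²/31
   = 1.1613 + 0.8065 + 0.0323 + 0.1290
Sum = 2.129

2.129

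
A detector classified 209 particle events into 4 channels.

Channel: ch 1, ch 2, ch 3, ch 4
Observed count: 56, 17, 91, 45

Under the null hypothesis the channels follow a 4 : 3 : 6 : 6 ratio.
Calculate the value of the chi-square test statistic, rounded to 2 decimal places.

Ratio total = 19. Expected counts: 209×4/19 = 44, 209×3/19 = 33, 209×6/19 = 66, 209×6/19 = 66.
ch 1: (56 − 44)²/44 = 144/44 = 3.273
ch 2: (17 − 33)²/33 = 256/33 = 7.758
ch 3: (91 − 66)²/66 = 625/66 = 9.470
ch 4: (45 − 66)²/66 = 441/66 = 6.682
Sum = 27.18

27.18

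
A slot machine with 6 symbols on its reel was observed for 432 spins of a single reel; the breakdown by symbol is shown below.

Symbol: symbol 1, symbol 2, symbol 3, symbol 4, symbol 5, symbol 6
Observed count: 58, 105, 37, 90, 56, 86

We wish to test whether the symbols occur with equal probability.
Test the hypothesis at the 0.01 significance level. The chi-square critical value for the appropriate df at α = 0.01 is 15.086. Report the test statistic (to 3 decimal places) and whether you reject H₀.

45.639; reject

Under H₀ each category has probability 1/6, so each expected count is 432/6 = 72.
symbol 1: (58 − 72)²/72 = 196/72 = 2.7222
symbol 2: (105 − 72)²/72 = 1089/72 = 15.1250
symbol 3: (37 − 72)²/72 = 1225/72 = 17.0139
symbol 4: (90 − 72)²/72 = 324/72 = 4.5000
symbol 5: (56 − 72)²/72 = 256/72 = 3.5556
symbol 6: (86 − 72)²/72 = 196/72 = 2.7222
Sum = 45.639
df = 5. Since 45.639 > 15.086, we reject H₀.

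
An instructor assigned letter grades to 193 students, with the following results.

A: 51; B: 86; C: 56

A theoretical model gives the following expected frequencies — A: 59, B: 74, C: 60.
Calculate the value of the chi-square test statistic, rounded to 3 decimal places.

3.297

χ² = (51−59)²/59 + (86−74)²/74 + (56−60)²/60
   = 1.0847 + 1.9459 + 0.2667
Sum = 3.297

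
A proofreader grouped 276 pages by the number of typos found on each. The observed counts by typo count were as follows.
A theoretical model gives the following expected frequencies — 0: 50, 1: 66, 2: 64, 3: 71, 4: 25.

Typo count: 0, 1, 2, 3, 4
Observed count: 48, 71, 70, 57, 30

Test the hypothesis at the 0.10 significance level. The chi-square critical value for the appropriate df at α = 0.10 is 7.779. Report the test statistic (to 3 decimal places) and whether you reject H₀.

χ² = (48−50)²/50 + (71−66)²/66 + (70−64)²/64 + (57−71)²/71 + (30−25)²/25
   = 0.0800 + 0.3788 + 0.5625 + 2.7606 + 1.0000
Sum = 4.782
df = 4. Since 4.782 < 7.779, we do not reject H₀.

4.782; do not reject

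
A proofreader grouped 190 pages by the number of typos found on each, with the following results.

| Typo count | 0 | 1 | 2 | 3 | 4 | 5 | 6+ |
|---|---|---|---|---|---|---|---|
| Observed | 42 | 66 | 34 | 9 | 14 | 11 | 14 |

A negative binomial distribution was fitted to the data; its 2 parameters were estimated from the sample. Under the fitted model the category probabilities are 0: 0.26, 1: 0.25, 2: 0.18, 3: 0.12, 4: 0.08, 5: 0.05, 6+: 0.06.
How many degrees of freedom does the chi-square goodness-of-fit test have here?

4

There are k = 7 categories and 2 parameters estimated from the data, so df = 7 − 1 − 2 = 4.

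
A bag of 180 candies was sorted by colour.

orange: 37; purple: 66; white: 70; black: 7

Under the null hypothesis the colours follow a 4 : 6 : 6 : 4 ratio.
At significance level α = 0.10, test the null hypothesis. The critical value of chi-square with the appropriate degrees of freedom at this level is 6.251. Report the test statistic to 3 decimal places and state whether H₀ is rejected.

30.796; reject

Ratio total = 20. Expected counts: 180×4/20 = 36, 180×6/20 = 54, 180×6/20 = 54, 180×4/20 = 36.
cat         O        E   (O−E)²/E
orange     37       36     0.0278
purple     66       54     2.6667
white      70       54     4.7407
black       7       36    23.3611
Sum = 30.796
df = 3. Since 30.796 > 6.251, we reject H₀.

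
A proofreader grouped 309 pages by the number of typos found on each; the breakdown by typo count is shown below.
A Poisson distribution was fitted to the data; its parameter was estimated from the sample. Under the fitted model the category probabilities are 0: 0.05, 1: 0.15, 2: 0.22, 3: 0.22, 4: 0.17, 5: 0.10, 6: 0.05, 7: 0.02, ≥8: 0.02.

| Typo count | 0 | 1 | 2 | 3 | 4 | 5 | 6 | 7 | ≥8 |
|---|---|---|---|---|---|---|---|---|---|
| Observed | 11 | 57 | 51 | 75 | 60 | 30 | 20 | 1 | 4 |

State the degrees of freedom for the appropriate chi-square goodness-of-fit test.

7

There are k = 9 categories and 1 parameter estimated from the data, so df = 9 − 1 − 1 = 7.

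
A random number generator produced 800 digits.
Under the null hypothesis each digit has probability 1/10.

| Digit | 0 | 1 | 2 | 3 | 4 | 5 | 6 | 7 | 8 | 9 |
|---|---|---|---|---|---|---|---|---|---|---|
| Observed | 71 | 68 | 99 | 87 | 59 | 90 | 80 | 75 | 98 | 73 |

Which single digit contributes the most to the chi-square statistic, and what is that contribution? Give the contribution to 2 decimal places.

4, 5.51

Expected count for each of the 10 categories: 800/10 = 80.
0: (71 − 80)²/80 = 81/80 = 1.013
1: (68 − 80)²/80 = 144/80 = 1.800
2: (99 − 80)²/80 = 361/80 = 4.513
3: (87 − 80)²/80 = 49/80 = 0.613
4: (59 − 80)²/80 = 441/80 = 5.513
5: (90 − 80)²/80 = 100/80 = 1.250
6: (80 − 80)²/80 = 0/80 = 0.000
7: (75 − 80)²/80 = 25/80 = 0.313
8: (98 − 80)²/80 = 324/80 = 4.050
9: (73 − 80)²/80 = 49/80 = 0.613
The largest term is for 4: 5.51.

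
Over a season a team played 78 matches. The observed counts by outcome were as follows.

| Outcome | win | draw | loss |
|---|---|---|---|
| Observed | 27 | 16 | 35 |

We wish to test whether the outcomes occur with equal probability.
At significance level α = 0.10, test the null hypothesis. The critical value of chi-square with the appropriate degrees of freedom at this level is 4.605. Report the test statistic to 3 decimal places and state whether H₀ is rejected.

7.000; reject

Expected count for each of the 3 categories: 78/3 = 26.
χ² = (27−26)²/26 + (16−26)²/26 + (35−26)²/26
   = 0.0385 + 3.8462 + 3.1154
Sum = 7.000
df = 2. Since 7.000 > 4.605, we reject H₀.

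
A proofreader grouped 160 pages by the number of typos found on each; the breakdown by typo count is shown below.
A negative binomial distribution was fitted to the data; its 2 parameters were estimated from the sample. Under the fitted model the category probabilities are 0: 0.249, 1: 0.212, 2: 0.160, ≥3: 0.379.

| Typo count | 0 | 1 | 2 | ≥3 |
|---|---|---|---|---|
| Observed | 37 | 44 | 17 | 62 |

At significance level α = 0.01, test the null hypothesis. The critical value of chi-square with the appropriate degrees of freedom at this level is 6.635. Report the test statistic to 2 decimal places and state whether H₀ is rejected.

Expected counts E_i = n·p_i: 160×0.249 = 39.84, 160×0.212 = 33.92, 160×0.160 = 25.6, 160×0.379 = 60.64.
χ² = (37−39.84)²/39.84 + (44−33.92)²/33.92 + (17−25.6)²/25.6 + (62−60.64)²/60.64
   = 0.202 + 2.995 + 2.889 + 0.031
Sum = 6.12
df = 1. Since 6.12 < 6.635, we do not reject H₀.

6.12; do not reject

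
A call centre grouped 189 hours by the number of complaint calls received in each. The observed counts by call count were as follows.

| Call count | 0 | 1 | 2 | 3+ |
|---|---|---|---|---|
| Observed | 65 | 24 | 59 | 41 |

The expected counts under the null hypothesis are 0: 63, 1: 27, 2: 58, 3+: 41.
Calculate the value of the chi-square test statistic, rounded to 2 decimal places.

0.41

χ² = (65−63)²/63 + (24−27)²/27 + (59−58)²/58 + (41−41)²/41
   = 0.063 + 0.333 + 0.017 + 0.000
Sum = 0.41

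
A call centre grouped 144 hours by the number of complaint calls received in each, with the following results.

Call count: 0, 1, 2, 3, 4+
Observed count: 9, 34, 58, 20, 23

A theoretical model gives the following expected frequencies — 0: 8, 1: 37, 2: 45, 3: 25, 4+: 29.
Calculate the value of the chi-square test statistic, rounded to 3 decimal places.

χ² = (9−8)²/8 + (34−37)²/37 + (58−45)²/45 + (20−25)²/25 + (23−29)²/29
   = 0.1250 + 0.2432 + 3.7556 + 1.0000 + 1.2414
Sum = 6.365

6.365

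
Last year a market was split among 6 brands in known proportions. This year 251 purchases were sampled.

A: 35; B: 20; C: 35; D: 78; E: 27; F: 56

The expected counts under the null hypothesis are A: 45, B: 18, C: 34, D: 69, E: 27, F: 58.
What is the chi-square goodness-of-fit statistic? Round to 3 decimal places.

3.717

χ² = (35−45)²/45 + (20−18)²/18 + (35−34)²/34 + (78−69)²/69 + (27−27)²/27 + (56−58)²/58
   = 2.2222 + 0.2222 + 0.0294 + 1.1739 + 0.0000 + 0.0690
Sum = 3.717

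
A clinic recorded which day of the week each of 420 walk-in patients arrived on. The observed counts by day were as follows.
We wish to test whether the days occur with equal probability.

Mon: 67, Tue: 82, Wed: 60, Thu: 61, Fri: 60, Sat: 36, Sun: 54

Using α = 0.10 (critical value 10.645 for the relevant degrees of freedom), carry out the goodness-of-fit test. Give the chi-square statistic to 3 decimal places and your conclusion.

Expected count for each of the 7 categories: 420/7 = 60.
χ² = (67−60)²/60 + (82−60)²/60 + (60−60)²/60 + (61−60)²/60 + (60−60)²/60 + (36−60)²/60 + (54−60)²/60
   = 0.8167 + 8.0667 + 0.0000 + 0.0167 + 0.0000 + 9.6000 + 0.6000
Sum = 19.100
df = 6. Since 19.100 > 10.645, we reject H₀.

19.100; reject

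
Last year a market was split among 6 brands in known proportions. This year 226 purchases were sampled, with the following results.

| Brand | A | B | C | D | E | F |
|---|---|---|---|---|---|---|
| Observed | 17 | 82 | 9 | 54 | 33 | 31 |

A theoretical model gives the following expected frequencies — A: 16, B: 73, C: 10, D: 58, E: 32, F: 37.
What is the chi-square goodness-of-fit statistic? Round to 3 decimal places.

cat         O        E   (O−E)²/E
A          17       16     0.0625
B          82       73     1.1096
C           9       10     0.1000
D          54       58     0.2759
E          33       32     0.0313
F          31       37     0.9730
Sum = 2.552

2.552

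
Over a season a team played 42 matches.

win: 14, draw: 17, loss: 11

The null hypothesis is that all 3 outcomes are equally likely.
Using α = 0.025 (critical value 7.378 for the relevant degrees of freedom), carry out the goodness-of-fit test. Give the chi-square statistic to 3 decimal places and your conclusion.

1.286; do not reject

Under H₀ each category has probability 1/3, so each expected count is 42/3 = 14.
χ² = (14−14)²/14 + (17−14)²/14 + (11−14)²/14
   = 0.0000 + 0.6429 + 0.6429
Sum = 1.286
df = 2. Since 1.286 < 7.378, we do not reject H₀.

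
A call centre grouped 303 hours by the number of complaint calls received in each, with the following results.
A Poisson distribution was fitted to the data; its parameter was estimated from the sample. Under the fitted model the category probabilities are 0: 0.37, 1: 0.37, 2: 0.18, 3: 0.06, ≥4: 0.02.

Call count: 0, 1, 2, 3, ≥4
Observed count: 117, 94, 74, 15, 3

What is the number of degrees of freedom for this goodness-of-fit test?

3

There are k = 5 categories and 1 parameter estimated from the data, so df = 5 − 1 − 1 = 3.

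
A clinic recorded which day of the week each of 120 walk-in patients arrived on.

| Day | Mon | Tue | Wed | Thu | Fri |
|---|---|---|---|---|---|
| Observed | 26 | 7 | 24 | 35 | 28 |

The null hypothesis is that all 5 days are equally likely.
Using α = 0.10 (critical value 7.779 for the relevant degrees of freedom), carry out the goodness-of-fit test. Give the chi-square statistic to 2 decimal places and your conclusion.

17.92; reject

Expected count for each of the 5 categories: 120/5 = 24.
cat         O        E   (O−E)²/E
Mon        26       24      0.167
Tue         7       24     12.042
Wed        24       24      0.000
Thu        35       24      5.042
Fri        28       24      0.667
Sum = 17.92
df = 4. Since 17.92 > 7.779, we reject H₀.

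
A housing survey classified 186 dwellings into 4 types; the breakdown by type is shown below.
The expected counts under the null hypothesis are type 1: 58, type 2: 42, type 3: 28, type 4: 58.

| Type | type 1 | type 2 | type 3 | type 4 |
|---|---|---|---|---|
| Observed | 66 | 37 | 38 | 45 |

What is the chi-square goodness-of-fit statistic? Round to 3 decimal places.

8.184

cat         O        E   (O−E)²/E
type 1     66       58     1.1034
type 2     37       42     0.5952
type 3     38       28     3.5714
type 4     45       58     2.9138
Sum = 8.184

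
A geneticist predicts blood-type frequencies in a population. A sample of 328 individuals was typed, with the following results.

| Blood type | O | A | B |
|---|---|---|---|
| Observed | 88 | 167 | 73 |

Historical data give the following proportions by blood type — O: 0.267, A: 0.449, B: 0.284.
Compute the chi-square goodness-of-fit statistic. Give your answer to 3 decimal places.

7.004

Expected counts E_i = n·p_i: 328×0.267 = 87.576, 328×0.449 = 147.272, 328×0.284 = 93.152.
χ² = (88−87.576)²/87.576 + (167−147.272)²/147.272 + (73−93.152)²/93.152
   = 0.0021 + 2.6427 + 4.3596
Sum = 7.004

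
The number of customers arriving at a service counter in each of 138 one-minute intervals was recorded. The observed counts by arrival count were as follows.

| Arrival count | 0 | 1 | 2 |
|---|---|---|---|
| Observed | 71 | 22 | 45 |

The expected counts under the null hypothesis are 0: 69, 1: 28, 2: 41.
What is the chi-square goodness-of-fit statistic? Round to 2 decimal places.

0: (71 − 69)²/69 = 4/69 = 0.058
1: (22 − 28)²/28 = 36/28 = 1.286
2: (45 − 41)²/41 = 16/41 = 0.390
Sum = 1.73

1.73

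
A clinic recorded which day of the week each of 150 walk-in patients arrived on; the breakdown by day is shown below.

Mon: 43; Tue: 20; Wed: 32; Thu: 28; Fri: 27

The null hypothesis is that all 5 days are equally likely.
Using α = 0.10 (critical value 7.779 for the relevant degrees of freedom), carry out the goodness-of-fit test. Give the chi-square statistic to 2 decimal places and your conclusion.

Under H₀ each category has probability 1/5, so each expected count is 150/5 = 30.
cat         O        E   (O−E)²/E
Mon        43       30      5.633
Tue        20       30      3.333
Wed        32       30      0.133
Thu        28       30      0.133
Fri        27       30      0.300
Sum = 9.53
df = 4. Since 9.53 > 7.779, we reject H₀.

9.53; reject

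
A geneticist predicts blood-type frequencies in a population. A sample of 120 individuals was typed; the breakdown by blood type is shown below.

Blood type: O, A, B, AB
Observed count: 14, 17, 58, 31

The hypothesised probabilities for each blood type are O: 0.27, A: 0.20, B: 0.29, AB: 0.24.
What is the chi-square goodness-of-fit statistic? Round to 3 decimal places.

Expected counts E_i = n·p_i: 120×0.27 = 32.4, 120×0.20 = 24, 120×0.29 = 34.8, 120×0.24 = 28.8.
O: (14 − 32.4)²/32.4 = 338.56/32.4 = 10.4494
A: (17 − 24)²/24 = 49/24 = 2.0417
B: (58 − 34.8)²/34.8 = 538.24/34.8 = 15.4667
AB: (31 − 28.8)²/28.8 = 4.84/28.8 = 0.1681
Sum = 28.126

28.126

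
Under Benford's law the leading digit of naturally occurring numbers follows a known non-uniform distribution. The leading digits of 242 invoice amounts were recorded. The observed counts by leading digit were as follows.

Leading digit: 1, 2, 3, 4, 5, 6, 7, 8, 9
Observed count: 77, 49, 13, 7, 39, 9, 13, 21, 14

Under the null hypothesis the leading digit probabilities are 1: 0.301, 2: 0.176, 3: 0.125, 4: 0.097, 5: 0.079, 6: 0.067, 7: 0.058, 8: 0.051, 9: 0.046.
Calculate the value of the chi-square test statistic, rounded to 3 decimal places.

53.375

Expected counts E_i = n·p_i: 242×0.301 = 72.842, 242×0.176 = 42.592, 242×0.125 = 30.25, 242×0.097 = 23.474, 242×0.079 = 19.118, 242×0.067 = 16.214, 242×0.058 = 14.036, 242×0.051 = 12.342, 242×0.046 = 11.132.
1: (77 − 72.842)²/72.842 = 17.288964/72.842 = 0.2373
2: (49 − 42.592)²/42.592 = 41.062464/42.592 = 0.9641
3: (13 − 30.25)²/30.25 = 297.5625/30.25 = 9.8368
4: (7 − 23.474)²/23.474 = 271.392676/23.474 = 11.5614
5: (39 − 19.118)²/19.118 = 395.293924/19.118 = 20.6765
6: (9 − 16.214)²/16.214 = 52.041796/16.214 = 3.2097
7: (13 − 14.036)²/14.036 = 1.073296/14.036 = 0.0765
8: (21 − 12.342)²/12.342 = 74.960964/12.342 = 6.0736
9: (14 − 11.132)²/11.132 = 8.225424/11.132 = 0.7389
Sum = 53.375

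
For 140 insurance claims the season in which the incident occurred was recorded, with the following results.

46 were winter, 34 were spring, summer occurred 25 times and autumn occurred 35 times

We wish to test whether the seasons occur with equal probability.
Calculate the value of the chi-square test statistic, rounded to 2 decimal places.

Expected count for each of the 4 categories: 140/4 = 35.
χ² = (46−35)²/35 + (34−35)²/35 + (25−35)²/35 + (35−35)²/35
   = 3.457 + 0.029 + 2.857 + 0.000
Sum = 6.34

6.34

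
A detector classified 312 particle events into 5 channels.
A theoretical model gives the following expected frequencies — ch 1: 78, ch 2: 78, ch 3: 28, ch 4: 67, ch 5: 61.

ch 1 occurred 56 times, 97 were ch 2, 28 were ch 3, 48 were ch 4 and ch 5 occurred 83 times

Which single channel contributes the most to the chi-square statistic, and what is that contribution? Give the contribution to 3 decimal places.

ch 5, 7.934

cat         O        E   (O−E)²/E
ch 1       56       78     6.2051
ch 2       97       78     4.6282
ch 3       28       28     0.0000
ch 4       48       67     5.3881
ch 5       83       61     7.9344
The largest term is for ch 5: 7.934.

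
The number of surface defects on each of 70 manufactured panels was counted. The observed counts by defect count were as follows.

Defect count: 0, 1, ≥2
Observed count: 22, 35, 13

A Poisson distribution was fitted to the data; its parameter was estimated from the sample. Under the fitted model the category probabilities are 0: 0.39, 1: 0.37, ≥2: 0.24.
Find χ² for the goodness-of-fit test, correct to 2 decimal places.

Expected counts E_i = n·p_i: 70×0.39 = 27.3, 70×0.37 = 25.9, 70×0.24 = 16.8.
0: (22 − 27.3)²/27.3 = 28.09/27.3 = 1.029
1: (35 − 25.9)²/25.9 = 82.81/25.9 = 3.197
≥2: (13 − 16.8)²/16.8 = 14.44/16.8 = 0.860
Sum = 5.09

5.09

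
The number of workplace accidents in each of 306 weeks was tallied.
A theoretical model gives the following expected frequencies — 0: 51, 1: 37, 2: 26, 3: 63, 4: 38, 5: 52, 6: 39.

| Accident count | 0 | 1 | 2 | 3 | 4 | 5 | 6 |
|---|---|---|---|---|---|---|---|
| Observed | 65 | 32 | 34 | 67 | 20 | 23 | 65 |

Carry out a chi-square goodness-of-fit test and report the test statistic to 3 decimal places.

χ² = (65−51)²/51 + (32−37)²/37 + (34−26)²/26 + (67−63)²/63 + (20−38)²/38 + (23−52)²/52 + (65−39)²/39
   = 3.8431 + 0.6757 + 2.4615 + 0.2540 + 8.5263 + 16.1731 + 17.3333
Sum = 49.267

49.267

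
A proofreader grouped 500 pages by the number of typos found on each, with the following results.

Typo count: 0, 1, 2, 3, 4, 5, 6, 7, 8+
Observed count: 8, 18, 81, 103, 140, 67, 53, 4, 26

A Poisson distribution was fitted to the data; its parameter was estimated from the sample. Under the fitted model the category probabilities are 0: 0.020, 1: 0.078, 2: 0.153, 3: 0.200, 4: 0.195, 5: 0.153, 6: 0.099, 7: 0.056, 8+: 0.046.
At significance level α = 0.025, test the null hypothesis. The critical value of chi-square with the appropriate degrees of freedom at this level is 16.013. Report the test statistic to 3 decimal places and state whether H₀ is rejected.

52.978; reject

Expected counts E_i = n·p_i: 500×0.020 = 10, 500×0.078 = 39, 500×0.153 = 76.5, 500×0.200 = 100, 500×0.195 = 97.5, 500×0.153 = 76.5, 500×0.099 = 49.5, 500×0.056 = 28, 500×0.046 = 23.
cat         O        E   (O−E)²/E
0           8       10     0.4000
1          18       39    11.3077
2          81     76.5     0.2647
3         103      100     0.0900
4         140     97.5    18.5256
5          67     76.5     1.1797
6          53     49.5     0.2475
7           4       28    20.5714
8+         26       23     0.3913
Sum = 52.978
df = 7. Since 52.978 > 16.013, we reject H₀.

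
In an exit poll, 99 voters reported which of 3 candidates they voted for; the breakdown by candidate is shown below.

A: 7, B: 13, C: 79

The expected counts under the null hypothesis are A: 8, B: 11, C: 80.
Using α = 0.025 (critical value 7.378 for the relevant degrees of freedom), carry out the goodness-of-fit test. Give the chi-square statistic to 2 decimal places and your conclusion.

cat         O        E   (O−E)²/E
A           7        8      0.125
B          13       11      0.364
C          79       80      0.013
Sum = 0.50
df = 2. Since 0.50 < 7.378, we do not reject H₀.

0.50; do not reject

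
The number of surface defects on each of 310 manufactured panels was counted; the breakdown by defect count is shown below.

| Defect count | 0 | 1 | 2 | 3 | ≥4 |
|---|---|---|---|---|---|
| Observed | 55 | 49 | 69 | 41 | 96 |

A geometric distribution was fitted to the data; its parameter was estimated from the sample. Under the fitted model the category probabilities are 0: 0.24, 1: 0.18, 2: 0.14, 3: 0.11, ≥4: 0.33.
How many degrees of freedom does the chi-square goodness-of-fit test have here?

3

There are k = 5 categories and 1 parameter estimated from the data, so df = 5 − 1 − 1 = 3.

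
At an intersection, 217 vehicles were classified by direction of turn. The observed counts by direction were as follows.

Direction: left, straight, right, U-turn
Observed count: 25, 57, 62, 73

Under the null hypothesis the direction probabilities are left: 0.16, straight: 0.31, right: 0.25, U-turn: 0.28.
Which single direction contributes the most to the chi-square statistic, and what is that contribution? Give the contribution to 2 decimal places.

left, 2.72

Expected counts E_i = n·p_i: 217×0.16 = 34.72, 217×0.31 = 67.27, 217×0.25 = 54.25, 217×0.28 = 60.76.
χ² = (25−34.72)²/34.72 + (57−67.27)²/67.27 + (62−54.25)²/54.25 + (73−60.76)²/60.76
   = 2.721 + 1.568 + 1.107 + 2.466
The largest term is for left: 2.72.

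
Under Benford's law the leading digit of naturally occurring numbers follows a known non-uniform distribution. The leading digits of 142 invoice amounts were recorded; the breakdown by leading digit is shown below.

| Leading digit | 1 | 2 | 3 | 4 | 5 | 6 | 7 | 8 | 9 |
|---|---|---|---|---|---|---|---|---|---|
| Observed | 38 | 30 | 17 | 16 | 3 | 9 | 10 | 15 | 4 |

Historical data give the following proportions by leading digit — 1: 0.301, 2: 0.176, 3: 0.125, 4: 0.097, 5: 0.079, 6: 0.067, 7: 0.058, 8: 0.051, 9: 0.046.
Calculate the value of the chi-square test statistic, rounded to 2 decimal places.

Expected counts E_i = n·p_i: 142×0.301 = 42.742, 142×0.176 = 24.992, 142×0.125 = 17.75, 142×0.097 = 13.774, 142×0.079 = 11.218, 142×0.067 = 9.514, 142×0.058 = 8.236, 142×0.051 = 7.242, 142×0.046 = 6.532.
cat         O        E   (O−E)²/E
1          38   42.742      0.526
2          30   24.992      1.004
3          17    17.75      0.032
4          16   13.774      0.360
5           3   11.218      6.020
6           9    9.514      0.028
7          10    8.236      0.378
8          15    7.242      8.311
9           4    6.532      0.981
Sum = 17.64

17.64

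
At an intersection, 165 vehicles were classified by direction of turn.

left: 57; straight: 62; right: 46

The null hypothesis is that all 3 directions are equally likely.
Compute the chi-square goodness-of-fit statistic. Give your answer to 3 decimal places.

2.436

Under H₀ each category has probability 1/3, so each expected count is 165/3 = 55.
cat           O        E   (O−E)²/E
left         57       55     0.0727
straight     62       55     0.8909
right        46       55     1.4727
Sum = 2.436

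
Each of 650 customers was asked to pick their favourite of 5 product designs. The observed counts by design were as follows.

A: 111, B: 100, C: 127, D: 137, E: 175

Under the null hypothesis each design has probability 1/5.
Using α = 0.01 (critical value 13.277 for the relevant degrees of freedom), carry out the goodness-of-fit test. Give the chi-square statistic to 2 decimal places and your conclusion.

25.72; reject

Expected count for each of the 5 categories: 650/5 = 130.
A: (111 − 130)²/130 = 361/130 = 2.777
B: (100 − 130)²/130 = 900/130 = 6.923
C: (127 − 130)²/130 = 9/130 = 0.069
D: (137 − 130)²/130 = 49/130 = 0.377
E: (175 − 130)²/130 = 2025/130 = 15.577
Sum = 25.72
df = 4. Since 25.72 > 13.277, we reject H₀.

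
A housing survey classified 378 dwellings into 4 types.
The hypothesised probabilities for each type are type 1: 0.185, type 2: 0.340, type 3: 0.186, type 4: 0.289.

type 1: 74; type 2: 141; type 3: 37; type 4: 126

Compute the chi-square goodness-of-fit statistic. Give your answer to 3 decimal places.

19.799

Expected counts E_i = n·p_i: 378×0.185 = 69.93, 378×0.340 = 128.52, 378×0.186 = 70.308, 378×0.289 = 109.242.
χ² = (74−69.93)²/69.93 + (141−128.52)²/128.52 + (37−70.308)²/70.308 + (126−109.242)²/109.242
   = 0.2369 + 1.2119 + 15.7795 + 2.5707
Sum = 19.799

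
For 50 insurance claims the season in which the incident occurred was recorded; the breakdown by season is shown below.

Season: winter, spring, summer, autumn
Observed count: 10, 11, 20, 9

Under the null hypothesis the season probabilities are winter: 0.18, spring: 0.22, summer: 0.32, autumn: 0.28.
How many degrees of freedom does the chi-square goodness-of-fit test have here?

3

There are k = 4 categories and no parameters were estimated from the data, so df = 4 − 1 = 3.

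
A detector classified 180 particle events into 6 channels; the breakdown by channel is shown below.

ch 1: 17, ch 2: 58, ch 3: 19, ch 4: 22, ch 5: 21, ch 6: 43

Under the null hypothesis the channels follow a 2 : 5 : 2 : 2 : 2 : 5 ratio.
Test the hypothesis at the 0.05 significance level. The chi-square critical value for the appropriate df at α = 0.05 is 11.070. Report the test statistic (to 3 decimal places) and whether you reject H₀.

3.010; do not reject

Ratio total = 18. Expected counts: 180×2/18 = 20, 180×5/18 = 50, 180×2/18 = 20, 180×2/18 = 20, 180×2/18 = 20, 180×5/18 = 50.
ch 1: (17 − 20)²/20 = 9/20 = 0.4500
ch 2: (58 − 50)²/50 = 64/50 = 1.2800
ch 3: (19 − 20)²/20 = 1/20 = 0.0500
ch 4: (22 − 20)²/20 = 4/20 = 0.2000
ch 5: (21 − 20)²/20 = 1/20 = 0.0500
ch 6: (43 − 50)²/50 = 49/50 = 0.9800
Sum = 3.010
df = 5. Since 3.010 < 11.070, we do not reject H₀.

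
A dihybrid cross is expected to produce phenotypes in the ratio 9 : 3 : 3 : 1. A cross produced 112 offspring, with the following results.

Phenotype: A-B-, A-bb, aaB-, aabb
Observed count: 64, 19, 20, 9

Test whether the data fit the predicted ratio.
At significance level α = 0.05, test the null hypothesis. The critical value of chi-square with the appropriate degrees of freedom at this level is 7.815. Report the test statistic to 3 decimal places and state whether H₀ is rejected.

Ratio total = 16. Expected counts: 112×9/16 = 63, 112×3/16 = 21, 112×3/16 = 21, 112×1/16 = 7.
χ² = (64−63)²/63 + (19−21)²/21 + (20−21)²/21 + (9−7)²/7
   = 0.0159 + 0.1905 + 0.0476 + 0.5714
Sum = 0.825
df = 3. Since 0.825 < 7.815, we do not reject H₀.

0.825; do not reject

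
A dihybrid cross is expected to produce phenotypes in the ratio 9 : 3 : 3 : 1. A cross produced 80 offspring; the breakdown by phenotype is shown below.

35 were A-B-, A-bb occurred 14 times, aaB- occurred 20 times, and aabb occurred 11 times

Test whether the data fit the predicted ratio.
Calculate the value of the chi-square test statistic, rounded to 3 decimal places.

Ratio total = 16. Expected counts: 80×9/16 = 45, 80×3/16 = 15, 80×3/16 = 15, 80×1/16 = 5.
A-B-: (35 − 45)²/45 = 100/45 = 2.2222
A-bb: (14 − 15)²/15 = 1/15 = 0.0667
aaB-: (20 − 15)²/15 = 25/15 = 1.6667
aabb: (11 − 5)²/5 = 36/5 = 7.2000
Sum = 11.156

11.156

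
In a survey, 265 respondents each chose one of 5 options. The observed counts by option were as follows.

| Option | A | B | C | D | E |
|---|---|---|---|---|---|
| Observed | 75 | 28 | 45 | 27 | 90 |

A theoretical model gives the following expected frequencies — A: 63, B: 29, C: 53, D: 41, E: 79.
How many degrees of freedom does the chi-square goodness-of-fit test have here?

There are k = 5 categories and no parameters were estimated from the data, so df = 5 − 1 = 4.

4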